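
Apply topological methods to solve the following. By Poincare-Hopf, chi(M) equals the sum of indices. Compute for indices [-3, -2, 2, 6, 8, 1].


Poincare-Hopf: chi(M) = sum of indices of zeros.
chi = (-3) + (-2) + (2) + (6) + (8) + (1) = 12

12


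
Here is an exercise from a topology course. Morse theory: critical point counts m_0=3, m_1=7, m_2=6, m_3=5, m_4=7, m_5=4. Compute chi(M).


Morse theory: chi(M) = sum_k (-1)^k m_k where m_k = #(index-k critical points).
= (3) + (-7) + (6) + (-5) + (7) + (-4) = 0

0


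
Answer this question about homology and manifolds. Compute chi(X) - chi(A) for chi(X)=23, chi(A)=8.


Relative Euler characteristic: chi(X, A) = chi(X) - chi(A).
= 23 - (8) = 15

15


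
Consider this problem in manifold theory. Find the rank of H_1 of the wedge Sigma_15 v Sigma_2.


For a wedge: H_1(A v B) = H_1(A) + H_1(B).
b_1(Sigma_15) = 30, b_1(Sigma_2) = 4.
b_1 = 30 + 4 = 34

34


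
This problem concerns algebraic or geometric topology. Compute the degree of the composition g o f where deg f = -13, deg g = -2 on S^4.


Degree is multiplicative under composition: deg(g o f) = deg(g) * deg(f).
= -2 * -13 = 26

26


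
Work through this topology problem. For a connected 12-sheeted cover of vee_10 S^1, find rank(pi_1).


Nielsen-Schreier: an index-n subgroup of F_r is free of rank 1 + n(r-1).
Equivalently: chi(cover) = n*chi(base); chi(vee_r S^1) = 1 - 10 = -9.
chi(E) = 12*(-9) = -108; rank = 1 - chi(E) = 1 - (-108) = 109.
rank = 1 + 12*(10-1) = 1 + 108 = 109

109


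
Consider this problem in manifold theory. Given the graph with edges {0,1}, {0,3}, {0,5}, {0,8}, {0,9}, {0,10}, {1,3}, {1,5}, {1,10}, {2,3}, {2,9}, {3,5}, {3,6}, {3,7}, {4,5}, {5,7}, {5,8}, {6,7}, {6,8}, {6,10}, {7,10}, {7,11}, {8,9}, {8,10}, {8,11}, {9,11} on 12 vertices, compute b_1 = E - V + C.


b_1 = E - V + (number of components).
E = 26, V = 12, components = 1.
b_1 = 26 - 12 + 1 = 15

15


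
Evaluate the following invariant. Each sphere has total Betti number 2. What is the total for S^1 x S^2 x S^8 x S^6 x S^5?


Total Betti number is multiplicative under products.
Each S^d (d>=1) has total Betti number 2.
There are 5 sphere factors.
Total = 2^5 = 32

32


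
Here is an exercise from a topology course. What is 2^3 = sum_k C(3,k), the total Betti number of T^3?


b_k(T^3) = C(3,k), so the sum over k is sum_k C(3,k) = 2^3.
Total = 2^3 = 8

8


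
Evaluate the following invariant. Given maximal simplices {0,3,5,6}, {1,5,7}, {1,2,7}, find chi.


Enumerate all faces; f-vector: f_0=7, f_1=11, f_2=6, f_3=1.
chi = sum (-1)^k f_k = 1

1


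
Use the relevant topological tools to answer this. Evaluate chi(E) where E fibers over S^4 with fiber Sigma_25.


chi(S^4) = 2 (n even), chi(Sigma_25) = 2 - 2*25 = -48.
chi(E) = 2 * (-48) = -96

-96


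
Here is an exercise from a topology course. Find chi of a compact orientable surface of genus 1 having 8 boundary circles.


For a compact orientable surface with genus g and b boundary components: chi = 2 - 2g - b.
chi = 2 - 2*1 - 8 = 2 - 2 - 8 = -8

-8


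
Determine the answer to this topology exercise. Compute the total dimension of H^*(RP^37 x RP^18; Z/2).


dim H^*(RP^n; Z/2) = n+1 (one Z/2 in each degree 0..n).
Total Betti number is multiplicative.
Total = (37+1) * (18+1) = 38 * 19 = 722

722


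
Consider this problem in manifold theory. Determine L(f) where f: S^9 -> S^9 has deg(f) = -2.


On S^9: L(f) = tr(f_0*) + (-1)^9 tr(f_9*) = 1 + (-1)^9 * deg(f).
L(f) = 1 + (-1)^9 * -2 = 1 + 2 = 3

3


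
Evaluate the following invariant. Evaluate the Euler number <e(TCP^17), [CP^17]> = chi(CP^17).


For any closed oriented manifold, <e(TM),[M]> = chi(M).
chi(CP^17) = 17+1 = 18

18


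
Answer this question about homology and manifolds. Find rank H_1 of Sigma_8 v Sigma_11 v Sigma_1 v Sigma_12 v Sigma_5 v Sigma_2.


For a wedge X v Y: reduced H_k(X v Y) = H_k(X) + H_k(Y).
Each Sigma_g contributes b_1 = 2g.
b_1 = 16 + 22 + 2 + 24 + 10 + 4 = 78

78


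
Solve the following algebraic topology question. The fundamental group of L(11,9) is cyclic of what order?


pi_1(L(p,q)) = Z/pZ for any q coprime to p.
|pi_1(L(11,9))| = 11

11


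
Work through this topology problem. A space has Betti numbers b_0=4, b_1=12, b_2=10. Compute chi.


chi = sum_k (-1)^k b_k.
= (4) + (-12) + (10)
= 2

2


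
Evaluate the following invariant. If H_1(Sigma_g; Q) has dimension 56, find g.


For a closed orientable surface: b_1 = 2g.
56 = 2g
g = 56 / 2 = 28

28


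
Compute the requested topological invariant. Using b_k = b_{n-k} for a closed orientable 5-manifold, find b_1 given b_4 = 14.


Poincare duality for closed orientable n-manifolds: b_k = b_{n-k}.
Here n = 5, so b_1 = b_4 = 14

14


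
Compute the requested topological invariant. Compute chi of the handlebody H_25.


A genus-g handlebody deformation retracts to a wedge of g circles.
chi(vee_g S^1) = 1 - g.
chi(H_25) = 1 - 25 = -24

-24


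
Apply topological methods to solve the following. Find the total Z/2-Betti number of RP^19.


H^k(RP^19; Z/2) = Z/2 for each 0 <= k <= 19.
Total dimension = 19 + 1 = 20

20


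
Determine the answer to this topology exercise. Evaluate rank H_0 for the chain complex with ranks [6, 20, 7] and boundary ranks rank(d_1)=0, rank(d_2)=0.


rank H_k = rank(ker d_k) - rank(im d_{k+1}).
rank(ker d_0) = rank(C_0) - rank(d_0) = 6 - 0 = 6.
rank(im d_{0+1}) = 0.
rank H_0 = 6 - 0 = 6

6


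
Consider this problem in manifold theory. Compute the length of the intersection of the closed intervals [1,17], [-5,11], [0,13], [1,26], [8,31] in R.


Intersection = [max(a_i), min(b_i)] = [8, 11].
Length = 11 - 8 = 3

3


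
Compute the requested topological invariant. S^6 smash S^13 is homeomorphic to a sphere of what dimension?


S^m ^ S^n = S^{m+n}.
k = 6 + 13 = 19

19


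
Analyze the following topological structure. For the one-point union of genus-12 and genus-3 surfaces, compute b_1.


For a wedge: H_1(A v B) = H_1(A) + H_1(B).
b_1(Sigma_12) = 24, b_1(Sigma_3) = 6.
b_1 = 24 + 6 = 30

30


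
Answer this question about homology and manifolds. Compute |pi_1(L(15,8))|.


pi_1(L(p,q)) = Z/pZ for any q coprime to p.
|pi_1(L(15,8))| = 15

15


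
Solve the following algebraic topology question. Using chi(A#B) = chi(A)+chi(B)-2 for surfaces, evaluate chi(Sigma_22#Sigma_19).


chi(Sigma_22) = 2 - 2*22 = -42
chi(Sigma_19) = 2 - 2*19 = -36
For surfaces: chi(A#B) = chi(A) + chi(B) - 2.
chi = -42 + -36 - 2 = -80

-80


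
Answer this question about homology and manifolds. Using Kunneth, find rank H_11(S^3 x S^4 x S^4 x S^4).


Each S^d has Poincare polynomial 1 + t^d.
The product S^3 x S^4 x S^4 x S^4 has Poincare polynomial prod(1+t^d_i).
Expanding: b_0=1, b_3=1, b_4=3, b_7=3, b_8=3, b_11=3, b_12=1, b_15=1.
b_11 = 3

3


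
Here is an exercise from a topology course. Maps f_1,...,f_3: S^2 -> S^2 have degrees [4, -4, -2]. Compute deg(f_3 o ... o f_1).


Degree is multiplicative: deg(composition) = product of degrees.
= (4) * (-4) * (-2) = 32

32


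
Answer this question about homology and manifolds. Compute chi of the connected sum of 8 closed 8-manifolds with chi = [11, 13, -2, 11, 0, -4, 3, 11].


For n-manifolds: chi(A#B) = chi(A) + chi(B) - chi(S^8).
chi(S^8) = 1 + (-1)^8 = 2.
chi(#) = (sum chi_i) - (8-1)*chi(S^8) = 43 - 7*2 = 29

29


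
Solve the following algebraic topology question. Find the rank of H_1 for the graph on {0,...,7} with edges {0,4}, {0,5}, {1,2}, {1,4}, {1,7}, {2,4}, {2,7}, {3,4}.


b_1 = E - V + (number of components).
E = 8, V = 8, components = 2.
b_1 = 8 - 8 + 2 = 2

2


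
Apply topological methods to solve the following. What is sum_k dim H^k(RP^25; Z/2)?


H^k(RP^25; Z/2) = Z/2 for each 0 <= k <= 25.
Total dimension = 25 + 1 = 26

26


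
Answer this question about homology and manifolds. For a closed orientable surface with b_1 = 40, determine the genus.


For a closed orientable surface: b_1 = 2g.
40 = 2g
g = 40 / 2 = 20

20


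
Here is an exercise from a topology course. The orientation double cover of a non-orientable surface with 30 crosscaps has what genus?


chi(N_30) = 2 - 30 = -28.
Double cover: chi(Sigma_g) = 2 * chi(N_30) = 2*(-28) = -56.
2 - 2g = -56, so g = (2 - (-56))/2 = 58/2 = 29

29


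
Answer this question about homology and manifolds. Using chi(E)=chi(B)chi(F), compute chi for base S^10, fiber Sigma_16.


chi(S^10) = 2 (n even), chi(Sigma_16) = 2 - 2*16 = -30.
chi(E) = 2 * (-30) = -60

-60


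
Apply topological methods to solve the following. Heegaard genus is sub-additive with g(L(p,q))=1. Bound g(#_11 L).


Heegaard genus satisfies g(A#B) <= g(A) + g(B).
Each lens space has g = 1.
Upper bound: 11 * 1 = 11

11


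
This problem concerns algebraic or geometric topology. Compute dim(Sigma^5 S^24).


Each suspension raises dimension by 1: Sigma S^n = S^{n+1}.
Sigma^5 S^24 = S^{24+5} = S^29

29


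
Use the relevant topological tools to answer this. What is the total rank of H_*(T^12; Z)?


b_k(T^12) = C(12,k), so the sum over k is sum_k C(12,k) = 2^12.
Total = 2^12 = 4096

4096


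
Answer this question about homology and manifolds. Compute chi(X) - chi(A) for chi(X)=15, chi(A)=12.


Relative Euler characteristic: chi(X, A) = chi(X) - chi(A).
= 15 - (12) = 3

3


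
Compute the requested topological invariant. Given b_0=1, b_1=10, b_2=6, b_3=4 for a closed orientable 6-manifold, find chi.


By Poincare duality b_k = b_{6-k}, so full Betti numbers: b_0=1, b_1=10, b_2=6, b_3=4, b_4=6, b_5=10, b_6=1.
chi = sum (-1)^k b_k = -10

-10


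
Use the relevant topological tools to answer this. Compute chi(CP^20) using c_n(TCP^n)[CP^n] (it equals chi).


For any closed oriented manifold, <e(TM),[M]> = chi(M).
chi(CP^20) = 20+1 = 21

21


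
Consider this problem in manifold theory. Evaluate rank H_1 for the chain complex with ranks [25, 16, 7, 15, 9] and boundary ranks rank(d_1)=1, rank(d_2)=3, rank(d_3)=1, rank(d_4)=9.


rank H_k = rank(ker d_k) - rank(im d_{k+1}).
rank(ker d_1) = rank(C_1) - rank(d_1) = 16 - 1 = 15.
rank(im d_{1+1}) = 3.
rank H_1 = 15 - 3 = 12

12


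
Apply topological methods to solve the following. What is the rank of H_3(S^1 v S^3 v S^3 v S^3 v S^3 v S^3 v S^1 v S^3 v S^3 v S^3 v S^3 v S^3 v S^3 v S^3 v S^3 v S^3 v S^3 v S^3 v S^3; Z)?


For a wedge of spheres, H_k (k>0) is free on one generator per sphere of dimension k.
Spheres of dimension 3: count = 17.
b_3 = 17

17


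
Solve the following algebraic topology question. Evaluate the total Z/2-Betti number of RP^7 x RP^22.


dim H^*(RP^n; Z/2) = n+1 (one Z/2 in each degree 0..n).
Total Betti number is multiplicative.
Total = (7+1) * (22+1) = 8 * 23 = 184

184


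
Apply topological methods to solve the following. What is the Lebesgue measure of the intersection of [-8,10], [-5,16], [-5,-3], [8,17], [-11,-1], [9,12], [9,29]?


Intersection = [max(a_i), min(b_i)] = [9, -3].
Since 9 > -3, the intersection is empty.
Length = 0

0


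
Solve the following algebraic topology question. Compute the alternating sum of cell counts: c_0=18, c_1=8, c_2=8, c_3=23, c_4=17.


chi = sum_k (-1)^k c_k.
= (-1)^0*18 + (-1)^1*8 + (-1)^2*8 + (-1)^3*23 + (-1)^4*17
= (18) + (-8) + (8) + (-23) + (17)
= 12

12


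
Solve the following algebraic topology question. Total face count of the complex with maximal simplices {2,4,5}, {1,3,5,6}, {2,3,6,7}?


Each maximal simplex on m vertices has 2^m - 1 nonempty faces.
Take the union (dedupe shared faces).
Total distinct faces = 32

32


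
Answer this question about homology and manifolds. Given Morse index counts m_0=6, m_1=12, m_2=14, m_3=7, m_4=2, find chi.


Morse theory: chi(M) = sum_k (-1)^k m_k where m_k = #(index-k critical points).
= (6) + (-12) + (14) + (-7) + (2) = 3

3


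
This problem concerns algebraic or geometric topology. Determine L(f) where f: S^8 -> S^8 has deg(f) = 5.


On S^8: L(f) = tr(f_0*) + (-1)^8 tr(f_8*) = 1 + (-1)^8 * deg(f).
L(f) = 1 + (-1)^8 * 5 = 1 + 5 = 6

6


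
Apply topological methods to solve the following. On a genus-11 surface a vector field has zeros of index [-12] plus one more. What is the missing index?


Poincare-Hopf: sum of indices = chi(M).
chi(Sigma_11) = 2 - 2*11 = -20.
Sum of known indices = -12.
x = chi - (sum known) = -20 - (-12) = -8

-8


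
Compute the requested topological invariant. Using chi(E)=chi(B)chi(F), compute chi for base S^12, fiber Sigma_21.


chi(S^12) = 2 (n even), chi(Sigma_21) = 2 - 2*21 = -40.
chi(E) = 2 * (-40) = -80

-80


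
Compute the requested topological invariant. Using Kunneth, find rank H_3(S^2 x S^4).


Each S^d has Poincare polynomial 1 + t^d.
The product S^2 x S^4 has Poincare polynomial prod(1+t^d_i).
Expanding: b_0=1, b_2=1, b_4=1, b_6=1.
b_3 = 0

0


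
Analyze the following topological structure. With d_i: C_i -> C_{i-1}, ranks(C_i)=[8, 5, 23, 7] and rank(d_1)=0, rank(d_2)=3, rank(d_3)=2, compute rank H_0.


rank H_k = rank(ker d_k) - rank(im d_{k+1}).
rank(ker d_0) = rank(C_0) - rank(d_0) = 8 - 0 = 8.
rank(im d_{0+1}) = 0.
rank H_0 = 8 - 0 = 8

8


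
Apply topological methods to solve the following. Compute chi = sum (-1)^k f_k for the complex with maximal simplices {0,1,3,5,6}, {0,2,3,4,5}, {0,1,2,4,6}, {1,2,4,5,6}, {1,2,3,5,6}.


Enumerate all faces; f-vector: f_0=7, f_1=21, f_2=33, f_3=22, f_4=5.
chi = sum (-1)^k f_k = 2

2


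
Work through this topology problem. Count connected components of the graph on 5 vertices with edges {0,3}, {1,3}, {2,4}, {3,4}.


Run DFS/union-find over 5 vertices.
V = 5, E = 4.
Number of components = 1

1


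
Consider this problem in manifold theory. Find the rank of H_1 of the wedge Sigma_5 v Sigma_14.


For a wedge: H_1(A v B) = H_1(A) + H_1(B).
b_1(Sigma_5) = 10, b_1(Sigma_14) = 28.
b_1 = 10 + 28 = 38

38


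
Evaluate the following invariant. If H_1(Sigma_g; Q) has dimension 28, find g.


For a closed orientable surface: b_1 = 2g.
28 = 2g
g = 28 / 2 = 14

14


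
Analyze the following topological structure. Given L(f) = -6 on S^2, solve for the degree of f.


L(f) = 1 + (-1)^2 deg(f) on S^2.
-6 = 1 + (-1)^2 * deg(f)
(-1)^2 * deg(f) = -7
deg(f) = -7

-7


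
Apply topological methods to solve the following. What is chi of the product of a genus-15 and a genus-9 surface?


chi(Sigma_15) = 2 - 2*15 = -28
chi(Sigma_9) = 2 - 2*9 = -16
chi(product) = (-28) * (-16) = 448

448


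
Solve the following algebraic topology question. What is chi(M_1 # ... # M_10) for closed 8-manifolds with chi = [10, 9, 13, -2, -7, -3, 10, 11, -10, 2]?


For n-manifolds: chi(A#B) = chi(A) + chi(B) - chi(S^8).
chi(S^8) = 1 + (-1)^8 = 2.
chi(#) = (sum chi_i) - (10-1)*chi(S^8) = 33 - 9*2 = 15

15


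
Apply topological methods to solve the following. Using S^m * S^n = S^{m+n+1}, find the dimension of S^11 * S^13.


Join of spheres: S^m * S^n = S^{m+n+1}.
dim = 11 + 13 + 1 = 25

25


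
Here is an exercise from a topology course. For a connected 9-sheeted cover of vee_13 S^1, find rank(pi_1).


Nielsen-Schreier: an index-n subgroup of F_r is free of rank 1 + n(r-1).
Equivalently: chi(cover) = n*chi(base); chi(vee_r S^1) = 1 - 13 = -12.
chi(E) = 9*(-12) = -108; rank = 1 - chi(E) = 1 - (-108) = 109.
rank = 1 + 9*(13-1) = 1 + 108 = 109

109


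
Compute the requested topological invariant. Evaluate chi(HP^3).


HP^3 has one cell in each dimension 0, 4, ..., 4*3 (3+1 cells, all even-dim).
chi = 3 + 1 = 4

4


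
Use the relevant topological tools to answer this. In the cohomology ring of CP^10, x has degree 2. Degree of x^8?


|x| = 2 in H^*(CP^n).
|x^8| = 8 * |x| = 8 * 2 = 16

16


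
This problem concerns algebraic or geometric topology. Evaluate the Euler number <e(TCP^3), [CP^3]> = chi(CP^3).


For any closed oriented manifold, <e(TM),[M]> = chi(M).
chi(CP^3) = 3+1 = 4

4


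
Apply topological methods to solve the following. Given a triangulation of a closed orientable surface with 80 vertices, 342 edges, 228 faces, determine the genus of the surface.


chi = V - E + F = 80 - 342 + 228 = -34
For orientable closed surface: chi = 2 - 2g, so g = (2 - chi)/2.
g = (2 - (-34)) / 2 = 36 / 2 = 18

18


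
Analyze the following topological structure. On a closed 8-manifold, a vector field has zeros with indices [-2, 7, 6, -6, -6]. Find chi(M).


Poincare-Hopf: chi(M) = sum of indices of zeros.
chi = (-2) + (7) + (6) + (-6) + (-6) = -1

-1


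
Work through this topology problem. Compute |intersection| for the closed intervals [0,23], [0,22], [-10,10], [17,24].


Intersection = [max(a_i), min(b_i)] = [17, 10].
Since 17 > 10, the intersection is empty.
Length = 0

0


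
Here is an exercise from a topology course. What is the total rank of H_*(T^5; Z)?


b_k(T^5) = C(5,k), so the sum over k is sum_k C(5,k) = 2^5.
Total = 2^5 = 32

32


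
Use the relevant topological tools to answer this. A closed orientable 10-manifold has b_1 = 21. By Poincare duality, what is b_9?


Poincare duality for closed orientable n-manifolds: b_k = b_{n-k}.
Here n = 10, so b_9 = b_1 = 21

21


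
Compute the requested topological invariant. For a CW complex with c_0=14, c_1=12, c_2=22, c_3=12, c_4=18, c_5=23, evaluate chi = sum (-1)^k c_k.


chi = sum_k (-1)^k c_k.
= (-1)^0*14 + (-1)^1*12 + (-1)^2*22 + (-1)^3*12 + (-1)^4*18 + (-1)^5*23
= (14) + (-12) + (22) + (-12) + (18) + (-23)
= 7

7


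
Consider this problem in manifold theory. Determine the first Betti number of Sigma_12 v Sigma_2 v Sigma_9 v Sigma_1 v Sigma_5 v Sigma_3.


For a wedge X v Y: reduced H_k(X v Y) = H_k(X) + H_k(Y).
Each Sigma_g contributes b_1 = 2g.
b_1 = 24 + 4 + 18 + 2 + 10 + 6 = 64

64


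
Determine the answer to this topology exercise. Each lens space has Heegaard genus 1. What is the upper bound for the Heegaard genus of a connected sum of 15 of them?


Heegaard genus satisfies g(A#B) <= g(A) + g(B).
Each lens space has g = 1.
Upper bound: 15 * 1 = 15

15


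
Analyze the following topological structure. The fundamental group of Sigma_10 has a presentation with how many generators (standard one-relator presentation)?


Standard presentation: pi_1(Sigma_g) = <a_1,b_1,...,a_g,b_g | [a_1,b_1]...[a_g,b_g] = 1>.
Number of generators = 2g = 2*10 = 20

20


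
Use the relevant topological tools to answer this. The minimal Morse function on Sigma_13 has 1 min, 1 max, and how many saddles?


A perfect Morse function has m_k = b_k.
For Sigma_13: b_0=1, b_1=2g=26, b_2=1.
Saddles m_1 = 2g = 26

26


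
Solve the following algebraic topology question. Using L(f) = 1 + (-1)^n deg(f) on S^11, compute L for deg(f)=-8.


On S^11: L(f) = tr(f_0*) + (-1)^11 tr(f_11*) = 1 + (-1)^11 * deg(f).
L(f) = 1 + (-1)^11 * -8 = 1 + 8 = 9

9


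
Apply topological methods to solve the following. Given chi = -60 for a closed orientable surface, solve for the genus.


chi = 2 - 2g for closed orientable surfaces.
-60 = 2 - 2g
2g = 2 - (-60) = 62
g = 31

31


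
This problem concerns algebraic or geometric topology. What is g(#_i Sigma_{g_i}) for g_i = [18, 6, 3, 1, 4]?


Genus is additive under connected sum of orientable surfaces.
g = 18 + 6 + 3 + 1 + 4 = 32

32


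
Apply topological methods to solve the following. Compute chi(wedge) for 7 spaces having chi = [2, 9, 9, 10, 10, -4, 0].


chi(A v B) = chi(A) + chi(B) - 1 (one point identified).
For 7 spaces: chi = (sum chi_i) - (7 - 1).
sum = 36; chi = 36 - 6 = 30

30


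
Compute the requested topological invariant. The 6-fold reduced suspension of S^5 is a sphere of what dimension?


Each suspension raises dimension by 1: Sigma S^n = S^{n+1}.
Sigma^6 S^5 = S^{5+6} = S^11

11


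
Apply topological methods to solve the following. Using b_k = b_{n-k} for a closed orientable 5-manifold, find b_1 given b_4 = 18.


Poincare duality for closed orientable n-manifolds: b_k = b_{n-k}.
Here n = 5, so b_1 = b_4 = 18

18


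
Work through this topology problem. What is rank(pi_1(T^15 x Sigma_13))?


pi_1(A x B) = pi_1(A) x pi_1(B); rank of abelianization = b_1.
b_1(T^15) = 15, b_1(Sigma_13) = 2*13 = 26.
b_1(product) = 15 + 26 = 41

41


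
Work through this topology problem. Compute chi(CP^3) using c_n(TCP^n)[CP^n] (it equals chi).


For any closed oriented manifold, <e(TM),[M]> = chi(M).
chi(CP^3) = 3+1 = 4

4


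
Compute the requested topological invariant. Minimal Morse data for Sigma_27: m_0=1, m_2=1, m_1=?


A perfect Morse function has m_k = b_k.
For Sigma_27: b_0=1, b_1=2g=54, b_2=1.
Saddles m_1 = 2g = 54

54


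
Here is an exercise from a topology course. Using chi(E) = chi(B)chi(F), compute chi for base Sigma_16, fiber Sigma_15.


For a fiber bundle F -> E -> B (with CW structure): chi(E) = chi(B) * chi(F).
chi(Sigma_16) = -30, chi(Sigma_15) = -28.
chi(E) = (-30) * (-28) = 840

840


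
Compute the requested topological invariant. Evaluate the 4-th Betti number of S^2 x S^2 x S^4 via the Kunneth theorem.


Each S^d has Poincare polynomial 1 + t^d.
The product S^2 x S^2 x S^4 has Poincare polynomial prod(1+t^d_i).
Expanding: b_0=1, b_2=2, b_4=2, b_6=2, b_8=1.
b_4 = 2

2


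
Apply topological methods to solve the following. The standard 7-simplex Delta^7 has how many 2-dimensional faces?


Delta^7 has 7+1 vertices. A 2-face is a choice of 2+1 vertices.
f_2 = C(7+1, 2+1) = C(8,3) = 56

56


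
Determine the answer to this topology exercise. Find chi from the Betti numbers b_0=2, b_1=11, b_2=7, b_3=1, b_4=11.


chi = sum_k (-1)^k b_k.
= (2) + (-11) + (7) + (-1) + (11)
= 8

8


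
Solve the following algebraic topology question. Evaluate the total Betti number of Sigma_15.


For Sigma_15: b_0 = 1, b_1 = 2g = 30, b_2 = 1.
Total = 1 + 30 + 1 = 32

32


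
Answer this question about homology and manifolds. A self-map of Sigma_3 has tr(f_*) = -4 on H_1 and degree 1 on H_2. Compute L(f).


L(f) = tr(f_0*) - tr(f_1*) + tr(f_2*).
= 1 - (-4) + (1)
= 6

6


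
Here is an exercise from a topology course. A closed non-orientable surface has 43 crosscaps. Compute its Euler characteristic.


For a non-orientable closed surface with k crosscaps: chi = 2 - k.
Here k = 43.
chi = 2 - 43 = -41

-41


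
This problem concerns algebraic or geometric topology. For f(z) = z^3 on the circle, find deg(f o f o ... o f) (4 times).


deg(f) = 3. Degree is multiplicative: deg(f^4) = (deg f)^4.
deg(f^4) = (3)^4 = 81

81


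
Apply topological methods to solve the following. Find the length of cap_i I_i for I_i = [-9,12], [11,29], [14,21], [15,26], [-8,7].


Intersection = [max(a_i), min(b_i)] = [15, 7].
Since 15 > 7, the intersection is empty.
Length = 0

0


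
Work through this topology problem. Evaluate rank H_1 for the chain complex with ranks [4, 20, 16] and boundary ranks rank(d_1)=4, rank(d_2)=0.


rank H_k = rank(ker d_k) - rank(im d_{k+1}).
rank(ker d_1) = rank(C_1) - rank(d_1) = 20 - 4 = 16.
rank(im d_{1+1}) = 0.
rank H_1 = 16 - 0 = 16

16


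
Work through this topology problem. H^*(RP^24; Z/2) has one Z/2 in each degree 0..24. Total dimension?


H^k(RP^24; Z/2) = Z/2 for each 0 <= k <= 24.
Total dimension = 24 + 1 = 25

25


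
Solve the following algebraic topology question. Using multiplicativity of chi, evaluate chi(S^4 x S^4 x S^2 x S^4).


chi is multiplicative: chi(X x Y) = chi(X) chi(Y).
Each even-dim sphere has chi = 2. There are 4 factors.
chi = 2^4 = 16

16


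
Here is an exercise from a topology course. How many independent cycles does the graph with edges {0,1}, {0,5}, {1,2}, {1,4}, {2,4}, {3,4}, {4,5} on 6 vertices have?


b_1 = E - V + (number of components).
E = 7, V = 6, components = 1.
b_1 = 7 - 6 + 1 = 2

2


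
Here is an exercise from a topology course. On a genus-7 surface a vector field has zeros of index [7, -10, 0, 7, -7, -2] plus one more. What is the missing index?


Poincare-Hopf: sum of indices = chi(M).
chi(Sigma_7) = 2 - 2*7 = -12.
Sum of known indices = -5.
x = chi - (sum known) = -12 - (-5) = -7

-7


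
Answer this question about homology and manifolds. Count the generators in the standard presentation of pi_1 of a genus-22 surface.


Standard presentation: pi_1(Sigma_g) = <a_1,b_1,...,a_g,b_g | [a_1,b_1]...[a_g,b_g] = 1>.
Number of generators = 2g = 2*22 = 44

44


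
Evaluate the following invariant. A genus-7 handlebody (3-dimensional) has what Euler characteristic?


A genus-g handlebody deformation retracts to a wedge of g circles.
chi(vee_g S^1) = 1 - g.
chi(H_7) = 1 - 7 = -6

-6


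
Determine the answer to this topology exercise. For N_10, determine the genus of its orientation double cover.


chi(N_10) = 2 - 10 = -8.
Double cover: chi(Sigma_g) = 2 * chi(N_10) = 2*(-8) = -16.
2 - 2g = -16, so g = (2 - (-16))/2 = 18/2 = 9

9


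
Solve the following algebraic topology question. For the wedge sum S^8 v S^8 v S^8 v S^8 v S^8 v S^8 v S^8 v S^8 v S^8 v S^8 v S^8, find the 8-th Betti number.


For a wedge of spheres, H_k (k>0) is free on one generator per sphere of dimension k.
Spheres of dimension 8: count = 11.
b_8 = 11

11


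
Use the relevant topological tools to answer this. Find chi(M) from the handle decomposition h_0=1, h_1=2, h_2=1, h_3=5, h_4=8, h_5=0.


Handles of index k contribute (-1)^k to chi (same as CW cells).
chi = (1) + (-2) + (1) + (-5) + (8) + (0) = 3

3


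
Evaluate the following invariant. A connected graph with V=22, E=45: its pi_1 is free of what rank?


For a connected graph: rank(pi_1) = b_1 = E - V + 1 = 1 - chi.
chi = V - E = 22 - 45 = -23.
rank = 1 - (-23) = 45 - 22 + 1 = 24

24


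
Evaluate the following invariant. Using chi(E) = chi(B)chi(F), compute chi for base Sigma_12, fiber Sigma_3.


For a fiber bundle F -> E -> B (with CW structure): chi(E) = chi(B) * chi(F).
chi(Sigma_12) = -22, chi(Sigma_3) = -4.
chi(E) = (-22) * (-4) = 88

88


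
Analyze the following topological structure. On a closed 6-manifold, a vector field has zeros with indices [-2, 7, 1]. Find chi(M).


Poincare-Hopf: chi(M) = sum of indices of zeros.
chi = (-2) + (7) + (1) = 6

6


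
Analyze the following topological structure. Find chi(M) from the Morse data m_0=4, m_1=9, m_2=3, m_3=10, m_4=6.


Morse theory: chi(M) = sum_k (-1)^k m_k where m_k = #(index-k critical points).
= (4) + (-9) + (3) + (-10) + (6) = -6

-6


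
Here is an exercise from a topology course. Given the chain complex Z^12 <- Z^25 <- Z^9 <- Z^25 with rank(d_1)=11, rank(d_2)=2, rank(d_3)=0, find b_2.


rank H_k = rank(ker d_k) - rank(im d_{k+1}).
rank(ker d_2) = rank(C_2) - rank(d_2) = 9 - 2 = 7.
rank(im d_{2+1}) = 0.
rank H_2 = 7 - 0 = 7

7


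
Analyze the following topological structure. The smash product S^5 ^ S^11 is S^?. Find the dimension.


S^m ^ S^n = S^{m+n}.
k = 5 + 11 = 16

16


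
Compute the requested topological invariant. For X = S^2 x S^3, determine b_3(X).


Each S^d has Poincare polynomial 1 + t^d.
The product S^2 x S^3 has Poincare polynomial prod(1+t^d_i).
Expanding: b_0=1, b_2=1, b_3=1, b_5=1.
b_3 = 1

1


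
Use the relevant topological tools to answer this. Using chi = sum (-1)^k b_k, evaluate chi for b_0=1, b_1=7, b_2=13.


chi = sum_k (-1)^k b_k.
= (1) + (-7) + (13)
= 7

7


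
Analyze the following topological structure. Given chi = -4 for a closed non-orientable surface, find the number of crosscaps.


chi = 2 - k for closed non-orientable surfaces with k crosscaps.
-4 = 2 - k
k = 2 - (-4) = 6

6


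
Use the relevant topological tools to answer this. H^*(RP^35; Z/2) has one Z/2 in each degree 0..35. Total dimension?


H^k(RP^35; Z/2) = Z/2 for each 0 <= k <= 35.
Total dimension = 35 + 1 = 36

36


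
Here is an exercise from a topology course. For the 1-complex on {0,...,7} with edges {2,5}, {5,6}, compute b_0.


Run DFS/union-find over 8 vertices.
V = 8, E = 2.
Number of components = 6

6


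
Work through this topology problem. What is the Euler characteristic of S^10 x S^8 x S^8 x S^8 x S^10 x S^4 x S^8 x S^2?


chi is multiplicative: chi(X x Y) = chi(X) chi(Y).
Each even-dim sphere has chi = 2. There are 8 factors.
chi = 2^8 = 256

256


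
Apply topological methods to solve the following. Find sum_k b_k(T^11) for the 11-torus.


b_k(T^11) = C(11,k), so the sum over k is sum_k C(11,k) = 2^11.
Total = 2^11 = 2048

2048


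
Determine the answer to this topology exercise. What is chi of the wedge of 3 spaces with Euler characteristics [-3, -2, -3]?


chi(A v B) = chi(A) + chi(B) - 1 (one point identified).
For 3 spaces: chi = (sum chi_i) - (3 - 1).
sum = -8; chi = -8 - 2 = -10

-10


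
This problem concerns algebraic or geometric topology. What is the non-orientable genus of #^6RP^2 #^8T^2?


Since a >= 1, the sum is non-orientable; each T^2 can be replaced by RP^2 # RP^2 (since T^2#RP^2 = 3RP^2).
Total crosscaps k = 6 + 2*8 = 22.
Check via chi: chi = 6*1 + 8*0 - (6+8-1)*2 = -20 = 2 - k = -20. Consistent.

22


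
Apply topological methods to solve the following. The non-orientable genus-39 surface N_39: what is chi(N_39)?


For a non-orientable closed surface with k crosscaps: chi = 2 - k.
Here k = 39.
chi = 2 - 39 = -37

-37


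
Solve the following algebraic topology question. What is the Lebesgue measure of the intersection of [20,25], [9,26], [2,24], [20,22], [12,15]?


Intersection = [max(a_i), min(b_i)] = [20, 15].
Since 20 > 15, the intersection is empty.
Length = 0

0


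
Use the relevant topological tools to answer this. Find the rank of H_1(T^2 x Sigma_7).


pi_1(A x B) = pi_1(A) x pi_1(B); rank of abelianization = b_1.
b_1(T^2) = 2, b_1(Sigma_7) = 2*7 = 14.
b_1(product) = 2 + 14 = 16

16


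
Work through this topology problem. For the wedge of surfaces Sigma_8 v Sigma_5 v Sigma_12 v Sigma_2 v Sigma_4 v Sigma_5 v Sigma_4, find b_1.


For a wedge X v Y: reduced H_k(X v Y) = H_k(X) + H_k(Y).
Each Sigma_g contributes b_1 = 2g.
b_1 = 16 + 10 + 24 + 4 + 8 + 10 + 8 = 80

80


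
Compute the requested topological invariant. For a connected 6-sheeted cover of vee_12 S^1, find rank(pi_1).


Nielsen-Schreier: an index-n subgroup of F_r is free of rank 1 + n(r-1).
Equivalently: chi(cover) = n*chi(base); chi(vee_r S^1) = 1 - 12 = -11.
chi(E) = 6*(-11) = -66; rank = 1 - chi(E) = 1 - (-66) = 67.
rank = 1 + 6*(12-1) = 1 + 66 = 67

67


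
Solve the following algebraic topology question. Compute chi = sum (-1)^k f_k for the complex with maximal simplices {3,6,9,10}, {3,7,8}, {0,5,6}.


Enumerate all faces; f-vector: f_0=8, f_1=12, f_2=6, f_3=1.
chi = sum (-1)^k f_k = 1

1


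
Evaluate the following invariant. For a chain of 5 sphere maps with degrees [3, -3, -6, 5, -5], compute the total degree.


Degree is multiplicative: deg(composition) = product of degrees.
= (3) * (-3) * (-6) * (5) * (-5) = -1350

-1350


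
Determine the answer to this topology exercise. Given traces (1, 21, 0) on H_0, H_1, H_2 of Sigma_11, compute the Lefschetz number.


L(f) = tr(f_0*) - tr(f_1*) + tr(f_2*).
= 1 - (21) + (0)
= -20

-20


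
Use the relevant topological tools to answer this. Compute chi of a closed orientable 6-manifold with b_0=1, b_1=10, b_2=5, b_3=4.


By Poincare duality b_k = b_{6-k}, so full Betti numbers: b_0=1, b_1=10, b_2=5, b_3=4, b_4=5, b_5=10, b_6=1.
chi = sum (-1)^k b_k = -12

-12


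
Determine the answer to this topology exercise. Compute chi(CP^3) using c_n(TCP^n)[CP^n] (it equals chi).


For any closed oriented manifold, <e(TM),[M]> = chi(M).
chi(CP^3) = 3+1 = 4

4


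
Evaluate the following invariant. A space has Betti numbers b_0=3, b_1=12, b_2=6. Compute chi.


chi = sum_k (-1)^k b_k.
= (3) + (-12) + (6)
= -3

-3


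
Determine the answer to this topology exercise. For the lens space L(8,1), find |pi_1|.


pi_1(L(p,q)) = Z/pZ for any q coprime to p.
|pi_1(L(8,1))| = 8

8


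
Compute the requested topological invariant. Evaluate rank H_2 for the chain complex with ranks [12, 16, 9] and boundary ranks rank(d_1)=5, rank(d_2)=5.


rank H_k = rank(ker d_k) - rank(im d_{k+1}).
rank(ker d_2) = rank(C_2) - rank(d_2) = 9 - 5 = 4.
rank(im d_{2+1}) = 0.
rank H_2 = 4 - 0 = 4

4


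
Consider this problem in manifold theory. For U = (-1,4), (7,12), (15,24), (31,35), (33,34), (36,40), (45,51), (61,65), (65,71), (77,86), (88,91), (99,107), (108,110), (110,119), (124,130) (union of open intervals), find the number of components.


Sort and merge overlapping open intervals.
Merged: (-1,4), (7,12), (15,24), (31,35), (36,40), (45,51), (61,65), (65,71), (77,86), (88,91), (99,107), (108,110), (110,119), (124,130).
Number of components = 14

14


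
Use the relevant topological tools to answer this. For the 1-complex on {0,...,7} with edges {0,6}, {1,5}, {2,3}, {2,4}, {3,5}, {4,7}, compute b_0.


Run DFS/union-find over 8 vertices.
V = 8, E = 6.
Number of components = 2

2


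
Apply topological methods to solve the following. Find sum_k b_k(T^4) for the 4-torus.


b_k(T^4) = C(4,k), so the sum over k is sum_k C(4,k) = 2^4.
Total = 2^4 = 16

16


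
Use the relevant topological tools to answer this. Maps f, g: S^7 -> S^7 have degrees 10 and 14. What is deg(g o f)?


Degree is multiplicative under composition: deg(g o f) = deg(g) * deg(f).
= 14 * 10 = 140

140


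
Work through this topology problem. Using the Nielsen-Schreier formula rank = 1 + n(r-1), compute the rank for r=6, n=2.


Nielsen-Schreier: an index-n subgroup of F_r is free of rank 1 + n(r-1).
Equivalently: chi(cover) = n*chi(base); chi(vee_r S^1) = 1 - 6 = -5.
chi(E) = 2*(-5) = -10; rank = 1 - chi(E) = 1 - (-10) = 11.
rank = 1 + 2*(6-1) = 1 + 10 = 11

11


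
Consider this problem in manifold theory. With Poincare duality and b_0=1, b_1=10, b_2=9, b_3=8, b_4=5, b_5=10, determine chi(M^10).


By Poincare duality b_k = b_{10-k}, so full Betti numbers: b_0=1, b_1=10, b_2=9, b_3=8, b_4=5, b_5=10, b_6=5, b_7=8, b_8=9, b_9=10, b_10=1.
chi = sum (-1)^k b_k = -16

-16


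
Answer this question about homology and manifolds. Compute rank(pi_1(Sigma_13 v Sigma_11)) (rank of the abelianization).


For a wedge: H_1(A v B) = H_1(A) + H_1(B).
b_1(Sigma_13) = 26, b_1(Sigma_11) = 22.
b_1 = 26 + 22 = 48

48


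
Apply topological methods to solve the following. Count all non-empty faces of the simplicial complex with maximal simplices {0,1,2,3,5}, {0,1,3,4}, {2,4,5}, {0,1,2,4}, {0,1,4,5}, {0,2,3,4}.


Each maximal simplex on m vertices has 2^m - 1 nonempty faces.
Take the union (dedupe shared faces).
Total distinct faces = 50

50


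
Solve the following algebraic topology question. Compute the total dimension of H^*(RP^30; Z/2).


H^k(RP^30; Z/2) = Z/2 for each 0 <= k <= 30.
Total dimension = 30 + 1 = 31

31


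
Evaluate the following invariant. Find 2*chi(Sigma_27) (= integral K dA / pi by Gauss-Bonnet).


Gauss-Bonnet: integral K dA = 2*pi*chi(M).
chi(Sigma_27) = 2 - 2*27 = -52.
(integral K dA)/pi = 2*chi = 2*(-52) = -104

-104


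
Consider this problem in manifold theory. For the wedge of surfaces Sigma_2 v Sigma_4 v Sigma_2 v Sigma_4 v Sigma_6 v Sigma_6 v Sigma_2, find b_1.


For a wedge X v Y: reduced H_k(X v Y) = H_k(X) + H_k(Y).
Each Sigma_g contributes b_1 = 2g.
b_1 = 4 + 8 + 4 + 8 + 12 + 12 + 4 = 52

52


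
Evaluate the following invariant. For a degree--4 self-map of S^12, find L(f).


On S^12: L(f) = tr(f_0*) + (-1)^12 tr(f_12*) = 1 + (-1)^12 * deg(f).
L(f) = 1 + (-1)^12 * -4 = 1 + -4 = -3

-3


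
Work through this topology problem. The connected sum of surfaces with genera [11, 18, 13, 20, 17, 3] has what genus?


Genus is additive under connected sum of orientable surfaces.
g = 11 + 18 + 13 + 20 + 17 + 3 = 82

82


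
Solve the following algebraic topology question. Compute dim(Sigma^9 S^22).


Each suspension raises dimension by 1: Sigma S^n = S^{n+1}.
Sigma^9 S^22 = S^{22+9} = S^31

31


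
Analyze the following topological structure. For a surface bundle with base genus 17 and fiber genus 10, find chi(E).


For a fiber bundle F -> E -> B (with CW structure): chi(E) = chi(B) * chi(F).
chi(Sigma_17) = -32, chi(Sigma_10) = -18.
chi(E) = (-32) * (-18) = 576

576


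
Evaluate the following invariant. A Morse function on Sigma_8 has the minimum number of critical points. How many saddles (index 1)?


A perfect Morse function has m_k = b_k.
For Sigma_8: b_0=1, b_1=2g=16, b_2=1.
Saddles m_1 = 2g = 16

16


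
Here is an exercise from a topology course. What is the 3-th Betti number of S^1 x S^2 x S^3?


Each S^d has Poincare polynomial 1 + t^d.
The product S^1 x S^2 x S^3 has Poincare polynomial prod(1+t^d_i).
Expanding: b_0=1, b_1=1, b_2=1, b_3=2, b_4=1, b_5=1, b_6=1.
b_3 = 2

2


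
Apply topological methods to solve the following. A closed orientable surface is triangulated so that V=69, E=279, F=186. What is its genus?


chi = V - E + F = 69 - 279 + 186 = -24
For orientable closed surface: chi = 2 - 2g, so g = (2 - chi)/2.
g = (2 - (-24)) / 2 = 26 / 2 = 13

13


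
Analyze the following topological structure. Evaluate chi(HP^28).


HP^28 has one cell in each dimension 0, 4, ..., 4*28 (28+1 cells, all even-dim).
chi = 28 + 1 = 29

29


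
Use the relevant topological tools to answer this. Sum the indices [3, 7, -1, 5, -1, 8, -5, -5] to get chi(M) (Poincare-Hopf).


Poincare-Hopf: chi(M) = sum of indices of zeros.
chi = (3) + (7) + (-1) + (5) + (-1) + (8) + (-5) + (-5) = 11

11


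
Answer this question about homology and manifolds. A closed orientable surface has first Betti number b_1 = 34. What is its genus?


For a closed orientable surface: b_1 = 2g.
34 = 2g
g = 34 / 2 = 17

17


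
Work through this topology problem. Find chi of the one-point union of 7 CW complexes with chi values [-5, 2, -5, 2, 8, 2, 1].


chi(A v B) = chi(A) + chi(B) - 1 (one point identified).
For 7 spaces: chi = (sum chi_i) - (7 - 1).
sum = 5; chi = 5 - 6 = -1

-1


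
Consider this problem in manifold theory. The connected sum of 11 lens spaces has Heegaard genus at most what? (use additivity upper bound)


Heegaard genus satisfies g(A#B) <= g(A) + g(B).
Each lens space has g = 1.
Upper bound: 11 * 1 = 11

11


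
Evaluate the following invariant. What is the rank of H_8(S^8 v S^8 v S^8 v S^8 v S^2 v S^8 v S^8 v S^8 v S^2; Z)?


For a wedge of spheres, H_k (k>0) is free on one generator per sphere of dimension k.
Spheres of dimension 8: count = 7.
b_8 = 7

7


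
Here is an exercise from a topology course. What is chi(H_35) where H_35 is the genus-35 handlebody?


A genus-g handlebody deformation retracts to a wedge of g circles.
chi(vee_g S^1) = 1 - g.
chi(H_35) = 1 - 35 = -34

-34


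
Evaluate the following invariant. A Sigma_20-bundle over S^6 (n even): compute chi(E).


chi(S^6) = 2 (n even), chi(Sigma_20) = 2 - 2*20 = -38.
chi(E) = 2 * (-38) = -76

-76


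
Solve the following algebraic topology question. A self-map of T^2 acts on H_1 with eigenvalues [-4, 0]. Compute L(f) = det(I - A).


For a torus self-map: L(f) = det(I - A) where A acts on H_1.
L(f) = (1--4) * (1-0) = 5 * 1 = 5

5


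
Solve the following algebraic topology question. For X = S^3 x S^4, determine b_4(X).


Each S^d has Poincare polynomial 1 + t^d.
The product S^3 x S^4 has Poincare polynomial prod(1+t^d_i).
Expanding: b_0=1, b_3=1, b_4=1, b_7=1.
b_4 = 1

1


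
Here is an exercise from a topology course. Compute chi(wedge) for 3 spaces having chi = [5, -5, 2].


chi(A v B) = chi(A) + chi(B) - 1 (one point identified).
For 3 spaces: chi = (sum chi_i) - (3 - 1).
sum = 2; chi = 2 - 2 = 0

0


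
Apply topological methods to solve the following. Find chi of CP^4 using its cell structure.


CP^4 has one cell in each even dimension 0, 2, ..., 2*4 (4+1 cells total).
All cells are even-dimensional, so chi = number of cells.
chi = 4 + 1 = 5

5
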